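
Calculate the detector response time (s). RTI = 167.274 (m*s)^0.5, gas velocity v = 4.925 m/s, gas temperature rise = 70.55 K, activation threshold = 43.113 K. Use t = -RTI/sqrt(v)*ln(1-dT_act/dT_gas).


dT_act/dT_gas = 0.61110
ln(1 - 0.61110) = -0.94443
t = -167.274 / sqrt(4.925) * -0.94443 = 71.186 s

71.186 s


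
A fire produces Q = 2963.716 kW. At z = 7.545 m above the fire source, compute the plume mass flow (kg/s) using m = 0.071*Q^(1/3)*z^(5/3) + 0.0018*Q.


Q^(1/3) = 14.364
z^(5/3) = 29.025
First term = 0.071 * 14.364 * 29.025 = 29.601
Second term = 0.0018 * 2963.716 = 5.3347
m = 34.935 kg/s

34.935 kg/s


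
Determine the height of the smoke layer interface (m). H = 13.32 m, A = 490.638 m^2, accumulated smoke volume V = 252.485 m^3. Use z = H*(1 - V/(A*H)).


V/(A*H) = 0.038634
1 - 0.038634 = 0.96137
z = 13.32 * 0.96137 = 12.805 m

12.805 m


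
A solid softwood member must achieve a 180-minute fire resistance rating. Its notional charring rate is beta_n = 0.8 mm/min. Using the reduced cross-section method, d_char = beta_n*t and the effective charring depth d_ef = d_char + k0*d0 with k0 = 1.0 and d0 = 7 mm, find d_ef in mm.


d_char = 0.8 * 180 = 144 mm
d_ef = 144 + 1.0*7 = 151 mm

151 mm


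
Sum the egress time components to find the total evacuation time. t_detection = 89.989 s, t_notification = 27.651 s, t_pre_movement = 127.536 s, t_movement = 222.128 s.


Total = 89.989 + 27.651 + 127.536 + 222.128 = 467.304 s

467.304 s


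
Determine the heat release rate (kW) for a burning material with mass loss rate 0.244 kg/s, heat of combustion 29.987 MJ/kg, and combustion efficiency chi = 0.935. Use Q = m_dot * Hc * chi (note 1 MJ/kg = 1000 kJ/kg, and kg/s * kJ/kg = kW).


Hc = 29.987 MJ/kg = 29.987 * 1000 kJ/kg = 29987 kJ/kg
Q = 0.244 kg/s * 29987 kJ/kg * 0.935 = 6841.2 kW

6841.2 kW


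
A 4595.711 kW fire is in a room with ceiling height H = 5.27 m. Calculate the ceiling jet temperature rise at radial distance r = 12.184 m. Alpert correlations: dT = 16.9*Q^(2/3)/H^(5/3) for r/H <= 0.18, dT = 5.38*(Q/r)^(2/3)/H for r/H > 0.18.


r/H = 12.184 / 5.27 = 2.3120
r/H > 0.18, so dT = 5.38*(Q/r)^(2/3)/H
Q/r = 377.19
(Q/r)^(2/3) = 52.205
dT = 5.38 * 52.205 / 5.27 = 53.294 K

53.294 K


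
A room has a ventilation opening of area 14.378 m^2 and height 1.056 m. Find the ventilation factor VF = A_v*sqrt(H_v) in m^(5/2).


sqrt(H_v) = 1.0276
VF = 14.378 * 1.0276 = 14.775 m^(5/2)

14.775 m^(5/2)


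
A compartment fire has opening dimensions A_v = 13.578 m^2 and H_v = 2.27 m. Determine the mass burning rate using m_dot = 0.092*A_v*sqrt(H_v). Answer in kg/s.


sqrt(H_v) = 1.5067
m_dot = 0.092 * 13.578 * 1.5067 = 1.8821 kg/s

1.8821 kg/s


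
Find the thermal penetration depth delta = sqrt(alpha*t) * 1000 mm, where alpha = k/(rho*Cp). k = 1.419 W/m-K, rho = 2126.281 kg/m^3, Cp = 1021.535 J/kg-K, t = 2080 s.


alpha = 1.419 / (2126.281 * 1021.535) = 6.5329e-07 m^2/s
alpha * t = 0.0013589
delta = sqrt(0.0013589) * 1000 = 36.863 mm

36.863 mm


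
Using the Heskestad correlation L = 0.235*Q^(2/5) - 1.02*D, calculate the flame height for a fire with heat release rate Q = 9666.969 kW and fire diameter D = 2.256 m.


Q^(2/5) = 39.275
0.235 * Q^(2/5) = 9.2296
1.02 * D = 2.3011
L = 6.9285 m

6.9285 m


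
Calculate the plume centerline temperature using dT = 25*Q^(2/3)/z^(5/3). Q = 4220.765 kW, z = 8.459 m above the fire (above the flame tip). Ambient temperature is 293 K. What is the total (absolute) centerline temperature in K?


Q^(2/3) = 261.17
z^(5/3) = 35.118
dT = 25 * 261.17 / 35.118 = 185.92 K
T = 293 + 185.92 = 478.92 K

478.92 K


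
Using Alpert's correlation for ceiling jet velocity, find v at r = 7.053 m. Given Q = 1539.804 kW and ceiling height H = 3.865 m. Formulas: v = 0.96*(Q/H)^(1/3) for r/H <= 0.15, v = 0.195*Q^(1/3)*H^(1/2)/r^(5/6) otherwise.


r/H = 7.053 / 3.865 = 1.8248
r/H > 0.15, so v = 0.195*Q^(1/3)*H^(1/2)/r^(5/6)
Q^(1/3) = 11.548
H^(1/2) = 1.9660
r^(5/6) = 5.0931
v = 0.195 * 11.548 * 1.9660 / 5.0931 = 0.86920 m/s

0.86920 m/s


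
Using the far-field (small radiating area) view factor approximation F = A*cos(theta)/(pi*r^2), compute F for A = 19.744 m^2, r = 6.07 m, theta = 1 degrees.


cos(1 deg) = 0.99985
pi*r^2 = 115.75
F = 19.744 * 0.99985 / 115.75 = 0.17055

0.17055


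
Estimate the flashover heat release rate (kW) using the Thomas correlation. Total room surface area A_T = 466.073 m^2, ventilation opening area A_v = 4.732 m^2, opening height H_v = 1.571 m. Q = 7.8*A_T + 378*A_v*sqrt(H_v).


7.8*A_T = 3635.4
sqrt(H_v) = 1.2534
378*A_v*sqrt(H_v) = 2241.9
Q = 3635.4 + 2241.9 = 5877.3 kW

5877.3 kW


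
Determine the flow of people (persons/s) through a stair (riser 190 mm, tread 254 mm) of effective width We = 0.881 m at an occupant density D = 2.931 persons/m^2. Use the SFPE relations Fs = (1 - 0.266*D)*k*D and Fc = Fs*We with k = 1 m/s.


1 - 0.266*D = 1 - 0.266*2.931 = 0.22035
Fs = 0.22035 * 1 * 2.931 = 0.64586 persons/(s*m)
Fc = 0.64586 * 0.881 = 0.56900 persons/s

0.56900 persons/s


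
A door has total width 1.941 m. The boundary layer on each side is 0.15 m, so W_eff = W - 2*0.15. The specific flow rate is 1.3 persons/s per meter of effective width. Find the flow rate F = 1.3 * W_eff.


W_eff = 1.941 - 0.30 = 1.641 m
F = 1.3 * 1.641 = 2.1333 persons/s

2.1333 persons/s


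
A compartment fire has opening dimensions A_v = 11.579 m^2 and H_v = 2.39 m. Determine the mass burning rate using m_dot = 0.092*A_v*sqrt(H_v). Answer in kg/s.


sqrt(H_v) = 1.5460
m_dot = 0.092 * 11.579 * 1.5460 = 1.6469 kg/s

1.6469 kg/s


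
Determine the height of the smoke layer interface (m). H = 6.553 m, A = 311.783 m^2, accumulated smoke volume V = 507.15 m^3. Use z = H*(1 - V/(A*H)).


V/(A*H) = 0.24822
1 - 0.24822 = 0.75178
z = 6.553 * 0.75178 = 4.9264 m

4.9264 m


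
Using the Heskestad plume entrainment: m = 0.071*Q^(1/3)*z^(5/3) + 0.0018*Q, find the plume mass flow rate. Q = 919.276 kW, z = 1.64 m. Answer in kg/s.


Q^(1/3) = 9.7233
z^(5/3) = 2.2807
First term = 0.071 * 9.7233 * 2.2807 = 1.5745
Second term = 0.0018 * 919.276 = 1.6547
m = 3.2292 kg/s

3.2292 kg/s


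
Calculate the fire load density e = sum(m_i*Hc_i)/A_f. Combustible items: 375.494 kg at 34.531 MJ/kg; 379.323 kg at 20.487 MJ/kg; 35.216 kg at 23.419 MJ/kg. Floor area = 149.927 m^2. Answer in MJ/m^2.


Total energy = 375.494*34.531 + 379.323*20.487 + 35.216*23.419
= 12966.18 + 7771.190 + 824.7235
= 21562.10 MJ
e = 21562.10 / 149.927 = 143.82 MJ/m^2

143.82 MJ/m^2


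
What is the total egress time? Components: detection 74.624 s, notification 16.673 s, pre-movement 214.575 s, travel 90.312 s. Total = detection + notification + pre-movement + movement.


Total = 74.624 + 16.673 + 214.575 + 90.312 = 396.184 s

396.184 s


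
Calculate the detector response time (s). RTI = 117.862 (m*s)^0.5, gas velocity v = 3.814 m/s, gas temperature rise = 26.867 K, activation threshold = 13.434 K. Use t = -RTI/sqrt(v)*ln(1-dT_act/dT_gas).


dT_act/dT_gas = 0.50002
ln(1 - 0.50002) = -0.69318
t = -117.862 / sqrt(3.814) * -0.69318 = 41.834 s

41.834 s


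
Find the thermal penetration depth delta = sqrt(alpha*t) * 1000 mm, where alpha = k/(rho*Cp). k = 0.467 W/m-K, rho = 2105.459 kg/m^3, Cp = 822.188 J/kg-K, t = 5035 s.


alpha = 0.467 / (2105.459 * 822.188) = 2.6977e-07 m^2/s
alpha * t = 0.0013583
delta = sqrt(0.0013583) * 1000 = 36.855 mm

36.855 mm


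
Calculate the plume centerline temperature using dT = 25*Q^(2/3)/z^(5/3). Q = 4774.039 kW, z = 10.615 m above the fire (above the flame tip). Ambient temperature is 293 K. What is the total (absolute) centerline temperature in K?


Q^(2/3) = 283.52
z^(5/3) = 51.270
dT = 25 * 283.52 / 51.270 = 138.25 K
T = 293 + 138.25 = 431.25 K

431.25 K


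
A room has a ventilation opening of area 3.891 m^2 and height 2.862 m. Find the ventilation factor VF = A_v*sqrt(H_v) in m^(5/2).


sqrt(H_v) = 1.6917
VF = 3.891 * 1.6917 = 6.5826 m^(5/2)

6.5826 m^(5/2)


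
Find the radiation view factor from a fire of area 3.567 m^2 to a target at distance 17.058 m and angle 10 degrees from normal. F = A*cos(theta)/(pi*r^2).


cos(10 deg) = 0.98481
pi*r^2 = 914.13
F = 3.567 * 0.98481 / 914.13 = 0.0038428

0.0038428


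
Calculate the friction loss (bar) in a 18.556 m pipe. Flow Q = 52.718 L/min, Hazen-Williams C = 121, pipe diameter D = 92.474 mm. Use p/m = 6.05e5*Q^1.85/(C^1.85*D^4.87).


Q^1.85 = 1533.3
C^1.85 = 7131.0
D^4.87 = 3.7542e+09
p/m = 3.4651e-05 bar/m
p_total = 3.4651e-05 * 18.556 = 0.00064298 bar

0.00064298 bar


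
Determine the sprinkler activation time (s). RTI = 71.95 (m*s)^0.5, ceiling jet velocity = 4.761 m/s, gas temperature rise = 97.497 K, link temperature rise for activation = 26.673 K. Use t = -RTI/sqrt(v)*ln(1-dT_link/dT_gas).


dT_link/dT_gas = 0.27358
ln(1 - 0.27358) = -0.31962
t = -71.95 / sqrt(4.761) * -0.31962 = 10.540 s

10.540 s


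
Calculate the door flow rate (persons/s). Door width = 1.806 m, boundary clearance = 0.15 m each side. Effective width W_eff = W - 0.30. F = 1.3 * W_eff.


W_eff = 1.806 - 0.30 = 1.506 m
F = 1.3 * 1.506 = 1.9578 persons/s

1.9578 persons/s


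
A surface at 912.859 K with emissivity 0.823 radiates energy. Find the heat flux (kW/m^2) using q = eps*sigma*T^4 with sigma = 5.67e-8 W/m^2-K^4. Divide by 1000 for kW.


T^4 = 6.9441e+11
q = 0.823 * 5.67e-8 * 6.9441e+11 / 1000 = 32.404 kW/m^2

32.404 kW/m^2


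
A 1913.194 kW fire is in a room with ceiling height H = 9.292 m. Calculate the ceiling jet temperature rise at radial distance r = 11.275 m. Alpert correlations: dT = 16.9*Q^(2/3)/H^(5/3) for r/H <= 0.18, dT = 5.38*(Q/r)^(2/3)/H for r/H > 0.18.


r/H = 11.275 / 9.292 = 1.2134
r/H > 0.18, so dT = 5.38*(Q/r)^(2/3)/H
Q/r = 169.68
(Q/r)^(2/3) = 30.650
dT = 5.38 * 30.650 / 9.292 = 17.746 K

17.746 K


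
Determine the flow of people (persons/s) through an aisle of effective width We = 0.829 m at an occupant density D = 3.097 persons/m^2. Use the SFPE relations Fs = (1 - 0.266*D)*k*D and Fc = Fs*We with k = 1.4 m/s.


1 - 0.266*D = 1 - 0.266*3.097 = 0.17620
Fs = 0.17620 * 1.4 * 3.097 = 0.76396 persons/(s*m)
Fc = 0.76396 * 0.829 = 0.63332 persons/s

0.63332 persons/s


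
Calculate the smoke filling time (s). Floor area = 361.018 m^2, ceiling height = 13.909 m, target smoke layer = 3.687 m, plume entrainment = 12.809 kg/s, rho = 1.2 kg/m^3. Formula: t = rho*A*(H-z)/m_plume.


H - z = 10.222 m
t = 1.2 * 361.018 * 10.222 / 12.809 = 345.72 s

345.72 s


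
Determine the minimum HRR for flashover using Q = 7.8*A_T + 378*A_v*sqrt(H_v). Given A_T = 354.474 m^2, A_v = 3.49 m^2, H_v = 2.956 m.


7.8*A_T = 2764.9
sqrt(H_v) = 1.7193
378*A_v*sqrt(H_v) = 2268.1
Q = 2764.9 + 2268.1 = 5033.0 kW

5033.0 kW


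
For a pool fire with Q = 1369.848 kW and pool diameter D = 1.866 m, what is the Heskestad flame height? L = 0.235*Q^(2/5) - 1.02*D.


Q^(2/5) = 17.975
0.235 * Q^(2/5) = 4.2241
1.02 * D = 1.9033
L = 2.3208 m

2.3208 m


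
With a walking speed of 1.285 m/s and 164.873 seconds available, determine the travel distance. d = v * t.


d = 1.285 * 164.873 = 211.86 m

211.86 m


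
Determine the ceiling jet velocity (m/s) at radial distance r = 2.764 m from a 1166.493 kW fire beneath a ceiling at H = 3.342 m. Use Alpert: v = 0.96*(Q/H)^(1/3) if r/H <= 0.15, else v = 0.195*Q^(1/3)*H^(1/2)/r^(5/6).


r/H = 2.764 / 3.342 = 0.82705
r/H > 0.15, so v = 0.195*Q^(1/3)*H^(1/2)/r^(5/6)
Q^(1/3) = 10.527
H^(1/2) = 1.8281
r^(5/6) = 2.3332
v = 0.195 * 10.527 * 1.8281 / 2.3332 = 1.6084 m/s

1.6084 m/s


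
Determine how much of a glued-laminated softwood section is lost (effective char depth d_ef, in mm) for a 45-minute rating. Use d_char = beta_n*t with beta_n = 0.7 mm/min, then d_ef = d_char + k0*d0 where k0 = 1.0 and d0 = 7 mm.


d_char = 0.7 * 45 = 31.5 mm
d_ef = 31.5 + 1.0*7 = 38.5 mm

38.5 mm


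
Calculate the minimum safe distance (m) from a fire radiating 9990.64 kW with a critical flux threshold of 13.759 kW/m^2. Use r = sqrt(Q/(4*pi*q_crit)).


4*pi*q_crit = 172.90
Q/(4*pi*q_crit) = 57.783
r = sqrt(57.783) = 7.6015 m

7.6015 m


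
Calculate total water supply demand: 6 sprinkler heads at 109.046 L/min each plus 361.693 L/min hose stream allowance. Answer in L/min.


Sprinkler demand = 6 * 109.046 = 654.276 L/min
Total = 654.276 + 361.693 = 1015.969 L/min

1015.969 L/min


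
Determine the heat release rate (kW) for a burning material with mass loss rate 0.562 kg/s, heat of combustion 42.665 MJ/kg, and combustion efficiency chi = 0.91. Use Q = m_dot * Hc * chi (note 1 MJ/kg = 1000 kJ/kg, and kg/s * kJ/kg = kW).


Hc = 42.665 MJ/kg = 42.665 * 1000 kJ/kg = 42665 kJ/kg
Q = 0.562 kg/s * 42665 kJ/kg * 0.91 = 21820 kW

21820 kW


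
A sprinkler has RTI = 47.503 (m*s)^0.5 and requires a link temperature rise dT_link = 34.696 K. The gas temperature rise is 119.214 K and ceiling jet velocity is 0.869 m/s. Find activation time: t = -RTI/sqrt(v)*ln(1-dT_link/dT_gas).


dT_link/dT_gas = 0.29104
ln(1 - 0.29104) = -0.34396
t = -47.503 / sqrt(0.869) * -0.34396 = 17.527 s

17.527 s


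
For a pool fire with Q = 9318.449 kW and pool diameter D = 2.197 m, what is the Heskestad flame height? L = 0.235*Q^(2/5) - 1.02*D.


Q^(2/5) = 38.702
0.235 * Q^(2/5) = 9.0951
1.02 * D = 2.2409
L = 6.8541 m

6.8541 m


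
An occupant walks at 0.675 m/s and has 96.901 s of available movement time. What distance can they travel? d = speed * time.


d = 0.675 * 96.901 = 65.408 m

65.408 m


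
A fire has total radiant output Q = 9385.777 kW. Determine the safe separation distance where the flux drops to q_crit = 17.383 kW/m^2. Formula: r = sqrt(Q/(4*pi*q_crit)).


4*pi*q_crit = 218.44
Q/(4*pi*q_crit) = 42.967
r = sqrt(42.967) = 6.5549 m

6.5549 m


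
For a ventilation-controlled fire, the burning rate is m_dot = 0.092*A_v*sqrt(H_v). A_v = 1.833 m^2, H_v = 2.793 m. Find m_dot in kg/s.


sqrt(H_v) = 1.6712
m_dot = 0.092 * 1.833 * 1.6712 = 0.28183 kg/s

0.28183 kg/s


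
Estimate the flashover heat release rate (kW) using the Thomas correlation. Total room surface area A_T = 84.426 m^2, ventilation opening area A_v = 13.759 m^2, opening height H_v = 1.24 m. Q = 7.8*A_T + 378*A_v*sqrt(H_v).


7.8*A_T = 658.52
sqrt(H_v) = 1.1136
378*A_v*sqrt(H_v) = 5791.5
Q = 658.52 + 5791.5 = 6450.0 kW

6450.0 kW


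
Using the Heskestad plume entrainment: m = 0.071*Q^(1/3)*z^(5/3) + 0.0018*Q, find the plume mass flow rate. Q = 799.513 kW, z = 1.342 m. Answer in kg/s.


Q^(1/3) = 9.2813
z^(5/3) = 1.6328
First term = 0.071 * 9.2813 * 1.6328 = 1.0759
Second term = 0.0018 * 799.513 = 1.4391
m = 2.5151 kg/s

2.5151 kg/s


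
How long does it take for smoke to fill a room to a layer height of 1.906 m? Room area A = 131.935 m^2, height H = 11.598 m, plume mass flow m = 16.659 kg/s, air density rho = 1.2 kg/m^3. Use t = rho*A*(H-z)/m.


H - z = 9.692 m
t = 1.2 * 131.935 * 9.692 / 16.659 = 92.110 s

92.110 s


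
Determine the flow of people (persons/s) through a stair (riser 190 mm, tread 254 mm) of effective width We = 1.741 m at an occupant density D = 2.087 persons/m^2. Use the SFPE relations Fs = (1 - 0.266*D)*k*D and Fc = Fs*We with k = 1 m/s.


1 - 0.266*D = 1 - 0.266*2.087 = 0.44486
Fs = 0.44486 * 1 * 2.087 = 0.92842 persons/(s*m)
Fc = 0.92842 * 1.741 = 1.6164 persons/s

1.6164 persons/s


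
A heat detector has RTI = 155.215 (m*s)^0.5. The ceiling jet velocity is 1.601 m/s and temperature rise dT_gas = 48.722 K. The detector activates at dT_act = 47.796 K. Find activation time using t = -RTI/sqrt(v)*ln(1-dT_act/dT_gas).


dT_act/dT_gas = 0.98099
ln(1 - 0.98099) = -3.9630
t = -155.215 / sqrt(1.601) * -3.9630 = 486.14 s

486.14 s


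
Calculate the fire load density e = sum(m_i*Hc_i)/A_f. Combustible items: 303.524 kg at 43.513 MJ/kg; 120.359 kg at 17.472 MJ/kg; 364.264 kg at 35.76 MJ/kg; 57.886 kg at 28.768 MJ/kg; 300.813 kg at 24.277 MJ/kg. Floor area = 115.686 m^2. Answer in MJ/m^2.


Total energy = 303.524*43.513 + 120.359*17.472 + 364.264*35.76 + 57.886*28.768 + 300.813*24.277
= 13207.24 + 2102.912 + 13026.08 + 1665.264 + 7302.837
= 37304.33 MJ
e = 37304.33 / 115.686 = 322.46 MJ/m^2

322.46 MJ/m^2


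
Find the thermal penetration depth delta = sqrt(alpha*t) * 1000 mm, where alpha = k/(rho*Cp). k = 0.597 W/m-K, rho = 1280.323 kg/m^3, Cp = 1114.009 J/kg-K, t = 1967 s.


alpha = 0.597 / (1280.323 * 1114.009) = 4.1857e-07 m^2/s
alpha * t = 0.00082332
delta = sqrt(0.00082332) * 1000 = 28.694 mm

28.694 mm


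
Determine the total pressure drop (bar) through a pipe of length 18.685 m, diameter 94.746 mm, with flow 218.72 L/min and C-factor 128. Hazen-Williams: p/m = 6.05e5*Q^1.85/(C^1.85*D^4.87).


Q^1.85 = 21320
C^1.85 = 7913.0
D^4.87 = 4.2252e+09
p/m = 0.00038580 bar/m
p_total = 0.00038580 * 18.685 = 0.0072086 bar

0.0072086 bar


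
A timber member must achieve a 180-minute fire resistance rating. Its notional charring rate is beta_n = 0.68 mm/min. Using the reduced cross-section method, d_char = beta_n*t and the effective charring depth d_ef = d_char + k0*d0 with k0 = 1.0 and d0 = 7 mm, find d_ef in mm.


d_char = 0.68 * 180 = 122.4 mm
d_ef = 122.4 + 1.0*7 = 129.4 mm

129.4 mm


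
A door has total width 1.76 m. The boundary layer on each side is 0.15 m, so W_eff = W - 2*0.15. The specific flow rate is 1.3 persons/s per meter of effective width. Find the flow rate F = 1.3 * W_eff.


W_eff = 1.76 - 0.30 = 1.46 m
F = 1.3 * 1.46 = 1.898 persons/s

1.898 persons/s


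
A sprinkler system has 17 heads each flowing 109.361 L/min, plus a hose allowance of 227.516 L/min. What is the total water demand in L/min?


Sprinkler demand = 17 * 109.361 = 1859.137 L/min
Total = 1859.137 + 227.516 = 2086.653 L/min

2086.653 L/min


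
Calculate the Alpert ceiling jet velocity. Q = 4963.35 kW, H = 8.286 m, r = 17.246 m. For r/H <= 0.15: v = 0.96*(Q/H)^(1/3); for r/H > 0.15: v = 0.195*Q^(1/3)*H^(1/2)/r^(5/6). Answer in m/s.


r/H = 17.246 / 8.286 = 2.0813
r/H > 0.15, so v = 0.195*Q^(1/3)*H^(1/2)/r^(5/6)
Q^(1/3) = 17.058
H^(1/2) = 2.8785
r^(5/6) = 10.729
v = 0.195 * 17.058 * 2.8785 / 10.729 = 0.89240 m/s

0.89240 m/s


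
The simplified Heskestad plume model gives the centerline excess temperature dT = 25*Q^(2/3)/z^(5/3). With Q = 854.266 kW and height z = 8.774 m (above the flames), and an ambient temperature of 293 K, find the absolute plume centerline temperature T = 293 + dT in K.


Q^(2/3) = 90.032
z^(5/3) = 37.325
dT = 25 * 90.032 / 37.325 = 60.303 K
T = 293 + 60.303 = 353.30 K

353.30 K


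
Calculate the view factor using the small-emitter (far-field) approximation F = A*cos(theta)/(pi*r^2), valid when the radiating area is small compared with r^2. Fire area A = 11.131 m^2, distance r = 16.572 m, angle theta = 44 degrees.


cos(44 deg) = 0.71934
pi*r^2 = 862.78
F = 11.131 * 0.71934 / 862.78 = 0.0092804

0.0092804


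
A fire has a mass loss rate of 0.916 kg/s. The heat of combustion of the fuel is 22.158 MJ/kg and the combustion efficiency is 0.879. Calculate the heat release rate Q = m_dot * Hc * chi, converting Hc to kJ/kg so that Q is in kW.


Hc = 22.158 MJ/kg = 22.158 * 1000 kJ/kg = 22158 kJ/kg
Q = 0.916 kg/s * 22158 kJ/kg * 0.879 = 17841 kW

17841 kW


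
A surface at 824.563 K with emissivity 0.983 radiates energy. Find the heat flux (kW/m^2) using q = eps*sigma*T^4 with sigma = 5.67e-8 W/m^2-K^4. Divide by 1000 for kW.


T^4 = 4.6227e+11
q = 0.983 * 5.67e-8 * 4.6227e+11 / 1000 = 25.765 kW/m^2

25.765 kW/m^2


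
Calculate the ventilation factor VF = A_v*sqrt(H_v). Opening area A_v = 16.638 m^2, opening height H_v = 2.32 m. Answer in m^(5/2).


sqrt(H_v) = 1.5232
VF = 16.638 * 1.5232 = 25.342 m^(5/2)

25.342 m^(5/2)


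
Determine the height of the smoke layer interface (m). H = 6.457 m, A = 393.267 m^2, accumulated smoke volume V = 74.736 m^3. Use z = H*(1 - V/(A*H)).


V/(A*H) = 0.029431
1 - 0.029431 = 0.97057
z = 6.457 * 0.97057 = 6.2670 m

6.2670 m


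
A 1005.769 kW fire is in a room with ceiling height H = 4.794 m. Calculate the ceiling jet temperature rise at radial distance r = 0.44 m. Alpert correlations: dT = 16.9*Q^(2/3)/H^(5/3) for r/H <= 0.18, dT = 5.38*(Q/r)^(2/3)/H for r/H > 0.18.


r/H = 0.44 / 4.794 = 0.091781
r/H <= 0.18, so dT = 16.9*Q^(2/3)/H^(5/3)
Q^(2/3) = 100.38
H^(5/3) = 13.630
dT = 16.9 * 100.38 / 13.630 = 124.47 K

124.47 K


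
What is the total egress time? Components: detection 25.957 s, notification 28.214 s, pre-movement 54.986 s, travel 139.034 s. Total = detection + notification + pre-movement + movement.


Total = 25.957 + 28.214 + 54.986 + 139.034 = 248.191 s

248.191 s


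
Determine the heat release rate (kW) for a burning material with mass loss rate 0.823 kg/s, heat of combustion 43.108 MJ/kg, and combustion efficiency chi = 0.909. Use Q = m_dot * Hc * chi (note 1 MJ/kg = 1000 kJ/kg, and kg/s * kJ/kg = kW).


Hc = 43.108 MJ/kg = 43.108 * 1000 kJ/kg = 43108 kJ/kg
Q = 0.823 kg/s * 43108 kJ/kg * 0.909 = 32249 kW

32249 kW


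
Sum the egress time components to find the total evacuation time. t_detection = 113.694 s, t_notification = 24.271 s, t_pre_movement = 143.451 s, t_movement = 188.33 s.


Total = 113.694 + 24.271 + 143.451 + 188.33 = 469.746 s

469.746 s


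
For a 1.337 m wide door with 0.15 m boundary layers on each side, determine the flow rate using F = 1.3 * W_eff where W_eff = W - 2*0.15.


W_eff = 1.337 - 0.30 = 1.037 m
F = 1.3 * 1.037 = 1.3481 persons/s

1.3481 persons/s


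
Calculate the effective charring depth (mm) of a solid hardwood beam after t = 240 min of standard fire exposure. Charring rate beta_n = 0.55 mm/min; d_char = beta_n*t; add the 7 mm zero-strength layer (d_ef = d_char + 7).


d_char = 0.55 * 240 = 132 mm
d_ef = 132 + 1.0*7 = 139 mm

139 mm


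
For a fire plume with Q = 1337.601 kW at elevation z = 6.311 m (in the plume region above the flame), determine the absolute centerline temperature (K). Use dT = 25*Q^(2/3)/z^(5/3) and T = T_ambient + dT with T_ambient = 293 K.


Q^(2/3) = 121.40
z^(5/3) = 21.552
dT = 25 * 121.40 / 21.552 = 140.82 K
T = 293 + 140.82 = 433.82 K

433.82 K


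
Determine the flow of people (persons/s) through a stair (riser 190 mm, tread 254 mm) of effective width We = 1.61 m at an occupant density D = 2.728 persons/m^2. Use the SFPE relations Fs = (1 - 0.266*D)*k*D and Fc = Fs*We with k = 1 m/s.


1 - 0.266*D = 1 - 0.266*2.728 = 0.27435
Fs = 0.27435 * 1 * 2.728 = 0.74843 persons/(s*m)
Fc = 0.74843 * 1.61 = 1.2050 persons/s

1.2050 persons/s


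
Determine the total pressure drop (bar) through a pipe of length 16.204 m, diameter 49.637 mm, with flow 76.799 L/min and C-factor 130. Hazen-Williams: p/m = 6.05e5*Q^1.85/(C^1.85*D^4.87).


Q^1.85 = 3075.4
C^1.85 = 8143.2
D^4.87 = 1.8137e+08
p/m = 0.0012598 bar/m
p_total = 0.0012598 * 16.204 = 0.020413 bar

0.020413 bar


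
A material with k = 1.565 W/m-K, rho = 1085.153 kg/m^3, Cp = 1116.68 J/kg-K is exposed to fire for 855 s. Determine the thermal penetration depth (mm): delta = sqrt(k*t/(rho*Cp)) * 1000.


alpha = 1.565 / (1085.153 * 1116.68) = 1.2915e-06 m^2/s
alpha * t = 0.0011042
delta = sqrt(0.0011042) * 1000 = 33.230 mm

33.230 mm


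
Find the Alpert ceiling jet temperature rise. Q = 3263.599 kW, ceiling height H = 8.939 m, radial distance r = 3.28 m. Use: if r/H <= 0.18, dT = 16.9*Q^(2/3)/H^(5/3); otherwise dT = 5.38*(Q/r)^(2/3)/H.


r/H = 3.28 / 8.939 = 0.36693
r/H > 0.18, so dT = 5.38*(Q/r)^(2/3)/H
Q/r = 995.00
(Q/r)^(2/3) = 99.666
dT = 5.38 * 99.666 / 8.939 = 59.985 K

59.985 K


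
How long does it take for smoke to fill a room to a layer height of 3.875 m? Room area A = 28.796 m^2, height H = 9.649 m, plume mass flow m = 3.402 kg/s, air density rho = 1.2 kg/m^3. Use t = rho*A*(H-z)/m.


H - z = 5.774 m
t = 1.2 * 28.796 * 5.774 / 3.402 = 58.648 s

58.648 s


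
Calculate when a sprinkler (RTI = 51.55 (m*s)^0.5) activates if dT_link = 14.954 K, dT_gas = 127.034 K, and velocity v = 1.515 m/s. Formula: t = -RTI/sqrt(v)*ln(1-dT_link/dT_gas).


dT_link/dT_gas = 0.11772
ln(1 - 0.11772) = -0.12524
t = -51.55 / sqrt(1.515) * -0.12524 = 5.2453 s

5.2453 s


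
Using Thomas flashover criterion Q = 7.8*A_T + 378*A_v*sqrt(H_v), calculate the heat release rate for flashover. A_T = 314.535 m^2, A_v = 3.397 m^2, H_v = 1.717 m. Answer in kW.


7.8*A_T = 2453.373
sqrt(H_v) = 1.3103
378*A_v*sqrt(H_v) = 1682.6
Q = 2453.373 + 1682.6 = 4135.9 kW

4135.9 kW


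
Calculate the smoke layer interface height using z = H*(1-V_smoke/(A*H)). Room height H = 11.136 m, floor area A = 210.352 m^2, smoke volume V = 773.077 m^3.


V/(A*H) = 0.33003
1 - 0.33003 = 0.66997
z = 11.136 * 0.66997 = 7.4608 m

7.4608 m


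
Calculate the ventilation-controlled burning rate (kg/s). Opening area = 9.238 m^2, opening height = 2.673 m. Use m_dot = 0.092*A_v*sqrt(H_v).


sqrt(H_v) = 1.6349
m_dot = 0.092 * 9.238 * 1.6349 = 1.3895 kg/s

1.3895 kg/s


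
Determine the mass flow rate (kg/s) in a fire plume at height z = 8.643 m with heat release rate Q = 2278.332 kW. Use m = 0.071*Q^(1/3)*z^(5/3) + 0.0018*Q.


Q^(1/3) = 13.158
z^(5/3) = 36.401
First term = 0.071 * 13.158 * 36.401 = 34.007
Second term = 0.0018 * 2278.332 = 4.1010
m = 38.108 kg/s

38.108 kg/s


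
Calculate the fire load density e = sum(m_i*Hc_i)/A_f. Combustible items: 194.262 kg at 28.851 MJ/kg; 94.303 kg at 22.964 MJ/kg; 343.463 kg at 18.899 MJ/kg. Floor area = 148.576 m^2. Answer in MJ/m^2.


Total energy = 194.262*28.851 + 94.303*22.964 + 343.463*18.899
= 5604.653 + 2165.574 + 6491.107
= 14261.33 MJ
e = 14261.33 / 148.576 = 95.987 MJ/m^2

95.987 MJ/m^2


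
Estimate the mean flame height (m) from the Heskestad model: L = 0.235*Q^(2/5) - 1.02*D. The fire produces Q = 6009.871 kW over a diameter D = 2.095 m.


Q^(2/5) = 32.475
0.235 * Q^(2/5) = 7.6316
1.02 * D = 2.1369
L = 5.4947 m

5.4947 m


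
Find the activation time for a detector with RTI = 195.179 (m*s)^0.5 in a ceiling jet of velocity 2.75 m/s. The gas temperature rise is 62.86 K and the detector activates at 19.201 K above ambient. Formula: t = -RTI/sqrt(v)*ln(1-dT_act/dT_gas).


dT_act/dT_gas = 0.30546
ln(1 - 0.30546) = -0.36450
t = -195.179 / sqrt(2.75) * -0.36450 = 42.901 s

42.901 s


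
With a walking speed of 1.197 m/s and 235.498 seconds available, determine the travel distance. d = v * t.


d = 1.197 * 235.498 = 281.89 m

281.89 m


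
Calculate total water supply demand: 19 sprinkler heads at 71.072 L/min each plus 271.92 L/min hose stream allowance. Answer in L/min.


Sprinkler demand = 19 * 71.072 = 1350.368 L/min
Total = 1350.368 + 271.92 = 1622.288 L/min

1622.288 L/min


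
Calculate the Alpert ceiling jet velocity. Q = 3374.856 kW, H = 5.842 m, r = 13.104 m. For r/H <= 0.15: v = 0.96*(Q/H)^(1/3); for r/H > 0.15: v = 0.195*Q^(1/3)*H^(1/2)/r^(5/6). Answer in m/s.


r/H = 13.104 / 5.842 = 2.2431
r/H > 0.15, so v = 0.195*Q^(1/3)*H^(1/2)/r^(5/6)
Q^(1/3) = 15.000
H^(1/2) = 2.4170
r^(5/6) = 8.5343
v = 0.195 * 15.000 * 2.4170 / 8.5343 = 0.82838 m/s

0.82838 m/s


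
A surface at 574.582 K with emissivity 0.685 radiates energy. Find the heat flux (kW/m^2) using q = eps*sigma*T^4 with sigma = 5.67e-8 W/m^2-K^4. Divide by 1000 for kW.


T^4 = 1.0900e+11
q = 0.685 * 5.67e-8 * 1.0900e+11 / 1000 = 4.2333 kW/m^2

4.2333 kW/m^2


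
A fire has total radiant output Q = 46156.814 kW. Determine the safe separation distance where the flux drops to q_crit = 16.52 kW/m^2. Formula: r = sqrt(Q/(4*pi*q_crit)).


4*pi*q_crit = 207.60
Q/(4*pi*q_crit) = 222.34
r = sqrt(222.34) = 14.911 m

14.911 m


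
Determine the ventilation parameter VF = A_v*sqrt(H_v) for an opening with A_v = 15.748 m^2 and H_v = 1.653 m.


sqrt(H_v) = 1.2857
VF = 15.748 * 1.2857 = 20.247 m^(5/2)

20.247 m^(5/2)


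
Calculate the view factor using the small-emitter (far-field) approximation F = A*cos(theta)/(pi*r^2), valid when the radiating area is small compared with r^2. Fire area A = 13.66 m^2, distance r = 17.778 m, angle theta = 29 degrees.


cos(29 deg) = 0.87462
pi*r^2 = 992.92
F = 13.66 * 0.87462 / 992.92 = 0.012032

0.012032


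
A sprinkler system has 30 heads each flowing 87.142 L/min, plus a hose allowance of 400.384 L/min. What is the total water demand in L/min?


Sprinkler demand = 30 * 87.142 = 2614.26 L/min
Total = 2614.26 + 400.384 = 3014.644 L/min

3014.644 L/min


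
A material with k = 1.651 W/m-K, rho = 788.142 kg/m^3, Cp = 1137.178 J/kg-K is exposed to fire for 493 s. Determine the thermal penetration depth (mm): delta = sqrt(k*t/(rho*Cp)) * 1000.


alpha = 1.651 / (788.142 * 1137.178) = 1.8421e-06 m^2/s
alpha * t = 0.00090816
delta = sqrt(0.00090816) * 1000 = 30.136 mm

30.136 mm


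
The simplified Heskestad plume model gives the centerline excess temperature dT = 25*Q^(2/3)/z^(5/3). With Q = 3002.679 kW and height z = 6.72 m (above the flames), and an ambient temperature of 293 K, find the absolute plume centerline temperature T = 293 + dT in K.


Q^(2/3) = 208.13
z^(5/3) = 23.930
dT = 25 * 208.13 / 23.930 = 217.44 K
T = 293 + 217.44 = 510.44 K

510.44 K


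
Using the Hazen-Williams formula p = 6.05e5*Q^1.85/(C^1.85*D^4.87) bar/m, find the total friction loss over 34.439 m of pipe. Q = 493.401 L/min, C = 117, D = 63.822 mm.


Q^1.85 = 96033
C^1.85 = 6701.1
D^4.87 = 6.1689e+08
p/m = 0.014055 bar/m
p_total = 0.014055 * 34.439 = 0.48403 bar

0.48403 bar


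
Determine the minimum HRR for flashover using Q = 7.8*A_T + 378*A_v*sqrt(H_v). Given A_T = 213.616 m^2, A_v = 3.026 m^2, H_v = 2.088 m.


7.8*A_T = 1666.2
sqrt(H_v) = 1.4450
378*A_v*sqrt(H_v) = 1652.8
Q = 1666.2 + 1652.8 = 3319.0 kW

3319.0 kW


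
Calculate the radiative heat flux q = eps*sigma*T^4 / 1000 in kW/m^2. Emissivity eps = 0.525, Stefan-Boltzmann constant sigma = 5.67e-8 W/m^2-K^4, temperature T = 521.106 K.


T^4 = 7.3740e+10
q = 0.525 * 5.67e-8 * 7.3740e+10 / 1000 = 2.1951 kW/m^2

2.1951 kW/m^2


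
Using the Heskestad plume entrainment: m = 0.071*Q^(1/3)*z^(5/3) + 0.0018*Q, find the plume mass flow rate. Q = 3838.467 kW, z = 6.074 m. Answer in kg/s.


Q^(1/3) = 15.657
z^(5/3) = 20.220
First term = 0.071 * 15.657 * 20.220 = 22.479
Second term = 0.0018 * 3838.467 = 6.9092
m = 29.388 kg/s

29.388 kg/s


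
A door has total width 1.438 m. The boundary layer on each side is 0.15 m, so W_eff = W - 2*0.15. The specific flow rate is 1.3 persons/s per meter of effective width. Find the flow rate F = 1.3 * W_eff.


W_eff = 1.438 - 0.30 = 1.138 m
F = 1.3 * 1.138 = 1.4794 persons/s

1.4794 persons/s


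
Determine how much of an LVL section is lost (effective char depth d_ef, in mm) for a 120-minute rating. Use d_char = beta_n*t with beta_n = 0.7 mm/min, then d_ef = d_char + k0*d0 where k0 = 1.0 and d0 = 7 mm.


d_char = 0.7 * 120 = 84 mm
d_ef = 84 + 1.0*7 = 91 mm

91 mm


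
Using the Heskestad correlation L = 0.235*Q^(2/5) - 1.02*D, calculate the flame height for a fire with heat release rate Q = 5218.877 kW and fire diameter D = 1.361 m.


Q^(2/5) = 30.692
0.235 * Q^(2/5) = 7.2127
1.02 * D = 1.3882
L = 5.8245 m

5.8245 m


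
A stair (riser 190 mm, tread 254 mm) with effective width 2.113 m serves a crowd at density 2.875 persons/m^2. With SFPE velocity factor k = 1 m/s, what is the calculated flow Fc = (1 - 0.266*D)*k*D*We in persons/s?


1 - 0.266*D = 1 - 0.266*2.875 = 0.23525
Fs = 0.23525 * 1 * 2.875 = 0.67634 persons/(s*m)
Fc = 0.67634 * 2.113 = 1.4291 persons/s

1.4291 persons/s


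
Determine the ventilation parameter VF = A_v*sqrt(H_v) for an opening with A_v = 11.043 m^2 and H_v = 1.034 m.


sqrt(H_v) = 1.0169
VF = 11.043 * 1.0169 = 11.229 m^(5/2)

11.229 m^(5/2)


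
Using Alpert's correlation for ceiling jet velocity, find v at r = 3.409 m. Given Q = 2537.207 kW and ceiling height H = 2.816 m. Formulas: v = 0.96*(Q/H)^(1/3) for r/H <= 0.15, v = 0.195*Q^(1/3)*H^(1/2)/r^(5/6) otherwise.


r/H = 3.409 / 2.816 = 1.2106
r/H > 0.15, so v = 0.195*Q^(1/3)*H^(1/2)/r^(5/6)
Q^(1/3) = 13.639
H^(1/2) = 1.6781
r^(5/6) = 2.7788
v = 0.195 * 13.639 * 1.6781 / 2.7788 = 1.6061 m/s

1.6061 m/s


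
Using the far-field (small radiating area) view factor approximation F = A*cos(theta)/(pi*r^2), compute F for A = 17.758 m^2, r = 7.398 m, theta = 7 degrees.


cos(7 deg) = 0.99255
pi*r^2 = 171.94
F = 17.758 * 0.99255 / 171.94 = 0.10251

0.10251


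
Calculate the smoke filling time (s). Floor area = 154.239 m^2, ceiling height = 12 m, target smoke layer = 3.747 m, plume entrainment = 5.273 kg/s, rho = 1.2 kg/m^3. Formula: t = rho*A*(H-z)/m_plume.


H - z = 8.253 m
t = 1.2 * 154.239 * 8.253 / 5.273 = 289.69 s

289.69 s


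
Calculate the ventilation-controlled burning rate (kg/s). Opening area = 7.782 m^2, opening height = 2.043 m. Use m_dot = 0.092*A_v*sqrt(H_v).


sqrt(H_v) = 1.4293
m_dot = 0.092 * 7.782 * 1.4293 = 1.0233 kg/s

1.0233 kg/s


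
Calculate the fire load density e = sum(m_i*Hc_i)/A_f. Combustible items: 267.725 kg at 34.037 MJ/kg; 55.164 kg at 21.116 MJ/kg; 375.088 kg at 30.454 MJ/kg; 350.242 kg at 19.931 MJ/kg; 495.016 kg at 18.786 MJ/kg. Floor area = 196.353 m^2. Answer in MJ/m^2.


Total energy = 267.725*34.037 + 55.164*21.116 + 375.088*30.454 + 350.242*19.931 + 495.016*18.786
= 9112.556 + 1164.843 + 11422.93 + 6980.673 + 9299.371
= 37980.37 MJ
e = 37980.37 / 196.353 = 193.43 MJ/m^2

193.43 MJ/m^2


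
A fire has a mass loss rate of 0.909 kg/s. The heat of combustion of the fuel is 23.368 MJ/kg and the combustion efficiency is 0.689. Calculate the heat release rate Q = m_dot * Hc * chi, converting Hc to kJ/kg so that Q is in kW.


Hc = 23.368 MJ/kg = 23.368 * 1000 kJ/kg = 23368 kJ/kg
Q = 0.909 kg/s * 23368 kJ/kg * 0.689 = 14635 kW

14635 kW


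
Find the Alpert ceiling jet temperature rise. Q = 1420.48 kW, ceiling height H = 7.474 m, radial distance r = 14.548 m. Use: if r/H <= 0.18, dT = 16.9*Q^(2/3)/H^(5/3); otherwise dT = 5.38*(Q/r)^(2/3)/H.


r/H = 14.548 / 7.474 = 1.9465
r/H > 0.18, so dT = 5.38*(Q/r)^(2/3)/H
Q/r = 97.641
(Q/r)^(2/3) = 21.204
dT = 5.38 * 21.204 / 7.474 = 15.263 K

15.263 K


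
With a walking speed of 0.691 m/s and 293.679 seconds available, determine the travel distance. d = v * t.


d = 0.691 * 293.679 = 202.93 m

202.93 m


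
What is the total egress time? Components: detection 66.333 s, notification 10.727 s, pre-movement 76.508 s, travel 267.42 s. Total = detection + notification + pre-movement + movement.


Total = 66.333 + 10.727 + 76.508 + 267.42 = 420.988 s

420.988 s


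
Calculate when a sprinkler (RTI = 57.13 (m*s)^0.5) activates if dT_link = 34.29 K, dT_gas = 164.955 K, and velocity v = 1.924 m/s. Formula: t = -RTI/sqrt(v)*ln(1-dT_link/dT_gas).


dT_link/dT_gas = 0.20787
ln(1 - 0.20787) = -0.23304
t = -57.13 / sqrt(1.924) * -0.23304 = 9.5981 s

9.5981 s


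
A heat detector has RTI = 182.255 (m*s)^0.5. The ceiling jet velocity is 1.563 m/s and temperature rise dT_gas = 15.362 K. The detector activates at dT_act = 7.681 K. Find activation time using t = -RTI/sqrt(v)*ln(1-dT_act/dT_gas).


dT_act/dT_gas = 0.5
ln(1 - 0.5) = -0.69315
t = -182.255 / sqrt(1.563) * -0.69315 = 101.05 s

101.05 s


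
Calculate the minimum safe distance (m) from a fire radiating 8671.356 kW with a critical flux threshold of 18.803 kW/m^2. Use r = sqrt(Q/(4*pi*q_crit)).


4*pi*q_crit = 236.29
Q/(4*pi*q_crit) = 36.699
r = sqrt(36.699) = 6.0579 m

6.0579 m


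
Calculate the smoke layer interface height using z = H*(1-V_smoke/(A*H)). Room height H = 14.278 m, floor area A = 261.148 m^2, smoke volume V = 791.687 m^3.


V/(A*H) = 0.21232
1 - 0.21232 = 0.78768
z = 14.278 * 0.78768 = 11.246 m

11.246 m


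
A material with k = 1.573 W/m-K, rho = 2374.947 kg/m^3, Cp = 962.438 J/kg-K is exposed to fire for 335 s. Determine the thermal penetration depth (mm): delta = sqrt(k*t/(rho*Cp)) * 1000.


alpha = 1.573 / (2374.947 * 962.438) = 6.8818e-07 m^2/s
alpha * t = 0.00023054
delta = sqrt(0.00023054) * 1000 = 15.184 mm

15.184 mm


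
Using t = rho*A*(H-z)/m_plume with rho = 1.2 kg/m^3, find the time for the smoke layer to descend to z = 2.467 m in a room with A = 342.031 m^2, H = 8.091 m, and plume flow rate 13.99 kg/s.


H - z = 5.624 m
t = 1.2 * 342.031 * 5.624 / 13.99 = 165.00 s

165.00 s


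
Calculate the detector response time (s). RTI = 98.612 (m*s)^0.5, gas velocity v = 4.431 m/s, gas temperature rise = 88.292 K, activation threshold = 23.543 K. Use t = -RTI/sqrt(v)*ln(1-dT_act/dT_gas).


dT_act/dT_gas = 0.26665
ln(1 - 0.26665) = -0.31013
t = -98.612 / sqrt(4.431) * -0.31013 = 14.529 s

14.529 s


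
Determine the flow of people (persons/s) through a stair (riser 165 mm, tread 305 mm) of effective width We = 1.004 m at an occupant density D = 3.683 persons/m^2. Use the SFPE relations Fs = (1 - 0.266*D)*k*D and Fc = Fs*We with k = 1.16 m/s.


1 - 0.266*D = 1 - 0.266*3.683 = 0.020322
Fs = 0.020322 * 1.16 * 3.683 = 0.086821 persons/(s*m)
Fc = 0.086821 * 1.004 = 0.087169 persons/s

0.087169 persons/s


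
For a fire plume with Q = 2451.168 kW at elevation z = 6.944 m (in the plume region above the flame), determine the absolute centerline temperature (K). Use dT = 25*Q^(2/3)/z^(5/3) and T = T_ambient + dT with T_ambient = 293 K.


Q^(2/3) = 181.80
z^(5/3) = 25.275
dT = 25 * 181.80 / 25.275 = 179.82 K
T = 293 + 179.82 = 472.82 K

472.82 K


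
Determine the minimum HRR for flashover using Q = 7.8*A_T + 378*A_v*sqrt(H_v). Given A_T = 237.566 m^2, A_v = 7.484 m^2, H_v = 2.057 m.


7.8*A_T = 1853.0
sqrt(H_v) = 1.4342
378*A_v*sqrt(H_v) = 4057.4
Q = 1853.0 + 4057.4 = 5910.4 kW

5910.4 kW


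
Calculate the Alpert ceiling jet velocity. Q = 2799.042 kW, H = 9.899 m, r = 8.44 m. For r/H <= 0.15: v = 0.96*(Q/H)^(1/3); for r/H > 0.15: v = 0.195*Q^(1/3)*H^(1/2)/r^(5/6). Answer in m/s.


r/H = 8.44 / 9.899 = 0.85261
r/H > 0.15, so v = 0.195*Q^(1/3)*H^(1/2)/r^(5/6)
Q^(1/3) = 14.093
H^(1/2) = 3.1463
r^(5/6) = 5.9150
v = 0.195 * 14.093 * 3.1463 / 5.9150 = 1.4618 m/s

1.4618 m/s


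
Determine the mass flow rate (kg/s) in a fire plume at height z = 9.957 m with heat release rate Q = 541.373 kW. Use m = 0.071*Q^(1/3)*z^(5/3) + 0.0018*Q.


Q^(1/3) = 8.1501
z^(5/3) = 46.084
First term = 0.071 * 8.1501 * 46.084 = 26.667
Second term = 0.0018 * 541.373 = 0.97447
m = 27.641 kg/s

27.641 kg/s


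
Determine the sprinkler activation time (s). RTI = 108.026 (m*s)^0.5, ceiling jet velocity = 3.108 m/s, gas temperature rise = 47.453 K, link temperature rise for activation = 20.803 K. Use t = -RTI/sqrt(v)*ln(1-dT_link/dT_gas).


dT_link/dT_gas = 0.43839
ln(1 - 0.43839) = -0.57695
t = -108.026 / sqrt(3.108) * -0.57695 = 35.353 s

35.353 s


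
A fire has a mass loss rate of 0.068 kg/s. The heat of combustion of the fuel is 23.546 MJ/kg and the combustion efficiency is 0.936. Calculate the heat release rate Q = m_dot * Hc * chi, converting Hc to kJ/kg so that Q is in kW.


Hc = 23.546 MJ/kg = 23.546 * 1000 kJ/kg = 23546 kJ/kg
Q = 0.068 kg/s * 23546 kJ/kg * 0.936 = 1498.7 kW

1498.7 kW


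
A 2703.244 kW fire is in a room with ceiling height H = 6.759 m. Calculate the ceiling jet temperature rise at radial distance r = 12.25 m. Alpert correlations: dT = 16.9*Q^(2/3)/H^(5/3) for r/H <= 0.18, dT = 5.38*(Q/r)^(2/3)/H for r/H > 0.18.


r/H = 12.25 / 6.759 = 1.8124
r/H > 0.18, so dT = 5.38*(Q/r)^(2/3)/H
Q/r = 220.67
(Q/r)^(2/3) = 36.517
dT = 5.38 * 36.517 / 6.759 = 29.067 K

29.067 K


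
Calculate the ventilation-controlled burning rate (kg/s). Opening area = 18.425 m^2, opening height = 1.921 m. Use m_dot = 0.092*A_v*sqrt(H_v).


sqrt(H_v) = 1.3860
m_dot = 0.092 * 18.425 * 1.3860 = 2.3494 kg/s

2.3494 kg/s


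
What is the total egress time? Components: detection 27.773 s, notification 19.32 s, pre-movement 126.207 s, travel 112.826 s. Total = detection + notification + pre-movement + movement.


Total = 27.773 + 19.32 + 126.207 + 112.826 = 286.126 s

286.126 s
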